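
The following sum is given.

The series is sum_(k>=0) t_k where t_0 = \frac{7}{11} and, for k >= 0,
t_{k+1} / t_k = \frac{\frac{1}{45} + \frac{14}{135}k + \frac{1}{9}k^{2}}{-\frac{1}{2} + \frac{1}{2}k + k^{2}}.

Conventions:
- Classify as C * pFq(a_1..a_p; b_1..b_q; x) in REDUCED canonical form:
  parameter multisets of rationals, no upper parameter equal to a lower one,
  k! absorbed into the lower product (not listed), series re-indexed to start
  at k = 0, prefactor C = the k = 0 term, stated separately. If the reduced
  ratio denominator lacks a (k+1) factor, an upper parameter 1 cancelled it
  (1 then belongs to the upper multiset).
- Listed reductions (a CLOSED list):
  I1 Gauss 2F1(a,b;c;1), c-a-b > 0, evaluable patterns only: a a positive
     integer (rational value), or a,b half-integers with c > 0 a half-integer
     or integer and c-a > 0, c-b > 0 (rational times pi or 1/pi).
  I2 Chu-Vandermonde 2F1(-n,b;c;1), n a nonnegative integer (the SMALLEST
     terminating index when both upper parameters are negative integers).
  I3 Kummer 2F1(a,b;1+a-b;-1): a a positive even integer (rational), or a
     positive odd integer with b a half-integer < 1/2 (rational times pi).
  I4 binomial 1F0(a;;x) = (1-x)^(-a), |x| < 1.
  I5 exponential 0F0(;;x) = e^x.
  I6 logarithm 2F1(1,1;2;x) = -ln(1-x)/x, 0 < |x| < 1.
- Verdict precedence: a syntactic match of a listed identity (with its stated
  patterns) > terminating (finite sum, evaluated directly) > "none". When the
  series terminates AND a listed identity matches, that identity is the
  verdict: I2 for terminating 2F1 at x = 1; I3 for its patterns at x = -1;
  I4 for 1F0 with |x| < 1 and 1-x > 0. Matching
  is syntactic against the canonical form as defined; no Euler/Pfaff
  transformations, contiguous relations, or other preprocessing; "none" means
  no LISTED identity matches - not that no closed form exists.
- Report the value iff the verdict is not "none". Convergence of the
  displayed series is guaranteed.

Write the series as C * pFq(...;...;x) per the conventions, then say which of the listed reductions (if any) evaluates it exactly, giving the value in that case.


The series (x = \frac{1}{9}) is 2F1: upper {\frac{1}{3}, \frac{3}{5}}, lower {-\frac{1}{2}}, prefactor \frac{7}{11}. Verdict: none - at argument \frac{1}{9} the multisets {\frac{1}{3}, \frac{3}{5}} ; {-\frac{1}{2}} match no listed identity.

The tell: with t_0 = \frac{7}{11}, the expanded ratio factors over Q; prefactor 7/11, roots give parameters.
Ratio: r(k) = \frac{1}{9} * (k+\frac{1}{3}) (k+\frac{3}{5}) / [(k-\frac{1}{2}) (k+1)] ; factor over Q: parameters, x = \frac{1}{9}, and C = \frac{7}{11}.


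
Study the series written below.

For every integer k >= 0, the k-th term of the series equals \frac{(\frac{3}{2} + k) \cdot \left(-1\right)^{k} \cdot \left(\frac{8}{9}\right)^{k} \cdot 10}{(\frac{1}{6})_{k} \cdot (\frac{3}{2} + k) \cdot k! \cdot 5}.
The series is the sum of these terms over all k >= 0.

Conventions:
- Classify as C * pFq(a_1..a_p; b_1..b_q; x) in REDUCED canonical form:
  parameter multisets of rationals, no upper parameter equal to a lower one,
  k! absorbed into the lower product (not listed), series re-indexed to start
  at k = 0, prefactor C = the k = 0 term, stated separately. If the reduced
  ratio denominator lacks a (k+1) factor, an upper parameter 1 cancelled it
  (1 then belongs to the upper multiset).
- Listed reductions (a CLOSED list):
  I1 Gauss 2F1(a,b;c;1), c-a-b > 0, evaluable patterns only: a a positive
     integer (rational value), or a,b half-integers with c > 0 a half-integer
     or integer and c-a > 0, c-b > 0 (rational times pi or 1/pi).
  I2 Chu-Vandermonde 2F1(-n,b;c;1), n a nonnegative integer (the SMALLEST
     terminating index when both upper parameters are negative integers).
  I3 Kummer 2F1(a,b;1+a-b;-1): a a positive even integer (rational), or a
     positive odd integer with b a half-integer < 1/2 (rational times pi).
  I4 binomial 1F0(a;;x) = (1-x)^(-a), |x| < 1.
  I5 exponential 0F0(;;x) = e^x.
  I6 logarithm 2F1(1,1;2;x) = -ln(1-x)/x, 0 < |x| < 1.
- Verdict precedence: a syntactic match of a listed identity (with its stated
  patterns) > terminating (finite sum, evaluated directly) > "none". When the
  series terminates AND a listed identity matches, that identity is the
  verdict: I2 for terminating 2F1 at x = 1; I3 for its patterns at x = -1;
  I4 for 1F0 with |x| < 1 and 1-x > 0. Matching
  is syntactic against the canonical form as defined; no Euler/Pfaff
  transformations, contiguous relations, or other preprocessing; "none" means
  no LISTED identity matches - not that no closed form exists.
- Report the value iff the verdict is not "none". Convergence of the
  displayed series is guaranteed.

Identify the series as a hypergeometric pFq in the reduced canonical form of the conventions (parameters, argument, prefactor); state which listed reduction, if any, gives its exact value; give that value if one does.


The series (x = -\frac{8}{9}) is 0F1: upper {-}, lower {\frac{1}{6}}, prefactor 2. Verdict: none. Every listed pattern misses the 0F1 form at -\frac{8}{9}, upper {-}.

Structural cue: from the first term 2: the (-1)^k factor (C = 2, x = -8/9) folds into the argument's sign.
Ratio: r(k) = -\frac{8}{9} * 1 / [(k+\frac{1}{6}) (k+1)] - rational in k. x = -\frac{8}{9}; t_0 = 2; negate the roots.


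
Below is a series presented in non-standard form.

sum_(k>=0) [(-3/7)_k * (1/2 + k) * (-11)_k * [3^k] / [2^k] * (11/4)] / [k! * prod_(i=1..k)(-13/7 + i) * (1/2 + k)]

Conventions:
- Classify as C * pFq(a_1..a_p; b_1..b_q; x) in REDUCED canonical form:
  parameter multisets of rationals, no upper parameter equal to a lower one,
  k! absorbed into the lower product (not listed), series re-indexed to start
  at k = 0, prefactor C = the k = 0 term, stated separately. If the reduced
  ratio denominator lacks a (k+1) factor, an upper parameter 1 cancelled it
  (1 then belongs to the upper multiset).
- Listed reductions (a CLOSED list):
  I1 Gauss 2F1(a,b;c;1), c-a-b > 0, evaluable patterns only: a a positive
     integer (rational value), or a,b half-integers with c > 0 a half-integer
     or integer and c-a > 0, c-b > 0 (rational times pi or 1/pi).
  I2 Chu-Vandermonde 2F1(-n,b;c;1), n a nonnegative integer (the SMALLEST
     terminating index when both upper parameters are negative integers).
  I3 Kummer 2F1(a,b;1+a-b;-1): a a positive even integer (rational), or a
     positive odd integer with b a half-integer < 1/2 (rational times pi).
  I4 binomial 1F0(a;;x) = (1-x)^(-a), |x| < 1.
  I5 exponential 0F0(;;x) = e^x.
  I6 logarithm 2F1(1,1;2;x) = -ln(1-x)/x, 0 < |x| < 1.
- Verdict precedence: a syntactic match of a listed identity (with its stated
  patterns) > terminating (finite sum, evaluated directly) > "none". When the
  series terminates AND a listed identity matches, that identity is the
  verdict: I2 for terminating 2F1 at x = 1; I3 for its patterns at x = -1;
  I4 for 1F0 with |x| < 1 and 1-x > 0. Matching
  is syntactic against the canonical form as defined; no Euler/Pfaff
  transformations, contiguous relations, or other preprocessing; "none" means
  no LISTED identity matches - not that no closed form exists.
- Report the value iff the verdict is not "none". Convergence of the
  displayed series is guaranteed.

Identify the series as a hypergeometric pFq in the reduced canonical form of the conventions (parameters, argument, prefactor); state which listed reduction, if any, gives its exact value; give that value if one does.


Structural cue: from the first term 11/4: the lower running product (prefactor 11/4) is a rising factorial.
Step ratio: r(k) = (3/2) * (k-11) (k-3/7) / [(k-6/7) (k+1)] - rational; roots negated = parameters, x = (3/2), C = 11/4.

With C = 11/4: the canonical form is 2F1(-11, -3/7; -6/7; 3/2). Verdict: terminating (-11 upstairs). 12 nonzero terms in all; added directly. Value: 29030607331/1552744448.


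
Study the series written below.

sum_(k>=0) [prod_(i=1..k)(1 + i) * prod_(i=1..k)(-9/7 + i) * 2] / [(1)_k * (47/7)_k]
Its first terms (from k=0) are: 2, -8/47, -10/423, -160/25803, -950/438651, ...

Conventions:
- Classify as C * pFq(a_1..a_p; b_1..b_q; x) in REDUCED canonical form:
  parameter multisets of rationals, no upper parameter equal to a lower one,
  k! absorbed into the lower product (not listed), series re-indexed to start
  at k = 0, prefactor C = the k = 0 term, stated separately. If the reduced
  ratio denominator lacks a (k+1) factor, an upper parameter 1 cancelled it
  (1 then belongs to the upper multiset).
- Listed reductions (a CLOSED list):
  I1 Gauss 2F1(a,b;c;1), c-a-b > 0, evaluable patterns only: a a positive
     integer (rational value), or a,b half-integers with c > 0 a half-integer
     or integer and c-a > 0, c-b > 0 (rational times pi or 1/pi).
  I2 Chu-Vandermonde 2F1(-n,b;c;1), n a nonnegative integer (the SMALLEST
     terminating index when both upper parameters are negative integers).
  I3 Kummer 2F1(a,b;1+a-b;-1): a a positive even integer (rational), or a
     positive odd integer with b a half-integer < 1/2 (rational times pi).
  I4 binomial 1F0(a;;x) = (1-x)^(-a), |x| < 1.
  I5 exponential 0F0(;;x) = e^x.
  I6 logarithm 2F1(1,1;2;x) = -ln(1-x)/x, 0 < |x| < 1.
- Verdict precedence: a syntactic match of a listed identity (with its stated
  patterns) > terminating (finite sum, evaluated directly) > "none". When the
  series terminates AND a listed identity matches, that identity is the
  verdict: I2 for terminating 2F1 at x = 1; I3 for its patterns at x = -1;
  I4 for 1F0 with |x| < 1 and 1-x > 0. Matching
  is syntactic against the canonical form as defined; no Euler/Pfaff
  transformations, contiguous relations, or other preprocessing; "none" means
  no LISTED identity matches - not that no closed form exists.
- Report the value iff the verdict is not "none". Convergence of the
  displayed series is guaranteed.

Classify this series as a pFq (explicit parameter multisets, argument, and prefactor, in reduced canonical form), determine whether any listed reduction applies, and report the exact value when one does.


Canonical form: C = 2 times 2F1 with upper {-2/7, 2}, lower {47/7}, x = 1. Verdict: the Gauss summation I1 applies (x = 1: the Gamma ratio telescopes since c-a-b = 5 > 0 and a = 2 in Z>0). Value: 88/49.

Key step: with t_0 = 2, the running product (C = 2) telescopes to a rising factorial.
Consecutive-term ratio: r(k) = 1 * (k-2/7) (k+2) / [(k+47/7) (k+1)] - poly over poly, x = 1 from leading terms; C = 2 at k = 0.


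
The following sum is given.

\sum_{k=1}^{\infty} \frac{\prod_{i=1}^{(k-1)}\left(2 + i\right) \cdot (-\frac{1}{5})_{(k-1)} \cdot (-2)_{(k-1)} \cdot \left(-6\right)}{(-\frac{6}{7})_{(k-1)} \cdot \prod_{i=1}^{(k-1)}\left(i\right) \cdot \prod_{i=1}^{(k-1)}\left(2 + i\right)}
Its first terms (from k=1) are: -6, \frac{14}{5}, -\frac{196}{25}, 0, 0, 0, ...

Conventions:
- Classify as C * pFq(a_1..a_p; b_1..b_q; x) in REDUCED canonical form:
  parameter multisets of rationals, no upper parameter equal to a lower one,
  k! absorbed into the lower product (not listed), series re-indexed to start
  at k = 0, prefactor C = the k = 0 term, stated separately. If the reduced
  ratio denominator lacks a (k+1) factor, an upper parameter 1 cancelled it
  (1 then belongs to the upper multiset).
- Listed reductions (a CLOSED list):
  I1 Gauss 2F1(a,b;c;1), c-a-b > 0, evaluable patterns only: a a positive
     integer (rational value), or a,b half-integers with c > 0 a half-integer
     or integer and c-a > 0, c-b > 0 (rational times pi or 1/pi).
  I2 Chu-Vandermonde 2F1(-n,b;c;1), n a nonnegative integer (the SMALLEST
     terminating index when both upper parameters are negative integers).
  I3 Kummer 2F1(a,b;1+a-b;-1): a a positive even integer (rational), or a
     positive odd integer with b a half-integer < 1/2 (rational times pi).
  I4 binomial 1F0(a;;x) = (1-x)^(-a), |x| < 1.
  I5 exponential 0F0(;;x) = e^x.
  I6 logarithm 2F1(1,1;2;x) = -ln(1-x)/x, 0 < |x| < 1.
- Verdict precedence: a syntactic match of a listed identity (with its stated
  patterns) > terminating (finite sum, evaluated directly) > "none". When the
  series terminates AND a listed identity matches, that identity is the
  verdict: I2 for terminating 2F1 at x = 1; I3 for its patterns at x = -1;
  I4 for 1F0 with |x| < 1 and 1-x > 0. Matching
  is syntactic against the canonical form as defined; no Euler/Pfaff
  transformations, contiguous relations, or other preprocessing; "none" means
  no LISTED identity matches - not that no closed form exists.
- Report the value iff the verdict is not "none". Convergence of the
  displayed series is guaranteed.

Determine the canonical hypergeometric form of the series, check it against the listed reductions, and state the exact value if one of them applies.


Structural cue: t_0 being -6, the lower running product (C = -6) is a rising factorial.
Term ratio: r(k) = 1 * (k-2) (k-\frac{1}{5}) / [(k-\frac{6}{7}) (k+1)] - rational; roots negated = parameters, x = 1, C = -6.

Classification (C = -6): 2F1 with upper {-2, -\frac{1}{5}}, lower {-\frac{6}{7}}, argument x = 1. Verdict: the Chu-Vandermonde identity I2 matches (terminating 2F1 at x = 1 with n = 2, b = -1/5, c = -\frac{6}{7}). Value: -\frac{276}{25}.


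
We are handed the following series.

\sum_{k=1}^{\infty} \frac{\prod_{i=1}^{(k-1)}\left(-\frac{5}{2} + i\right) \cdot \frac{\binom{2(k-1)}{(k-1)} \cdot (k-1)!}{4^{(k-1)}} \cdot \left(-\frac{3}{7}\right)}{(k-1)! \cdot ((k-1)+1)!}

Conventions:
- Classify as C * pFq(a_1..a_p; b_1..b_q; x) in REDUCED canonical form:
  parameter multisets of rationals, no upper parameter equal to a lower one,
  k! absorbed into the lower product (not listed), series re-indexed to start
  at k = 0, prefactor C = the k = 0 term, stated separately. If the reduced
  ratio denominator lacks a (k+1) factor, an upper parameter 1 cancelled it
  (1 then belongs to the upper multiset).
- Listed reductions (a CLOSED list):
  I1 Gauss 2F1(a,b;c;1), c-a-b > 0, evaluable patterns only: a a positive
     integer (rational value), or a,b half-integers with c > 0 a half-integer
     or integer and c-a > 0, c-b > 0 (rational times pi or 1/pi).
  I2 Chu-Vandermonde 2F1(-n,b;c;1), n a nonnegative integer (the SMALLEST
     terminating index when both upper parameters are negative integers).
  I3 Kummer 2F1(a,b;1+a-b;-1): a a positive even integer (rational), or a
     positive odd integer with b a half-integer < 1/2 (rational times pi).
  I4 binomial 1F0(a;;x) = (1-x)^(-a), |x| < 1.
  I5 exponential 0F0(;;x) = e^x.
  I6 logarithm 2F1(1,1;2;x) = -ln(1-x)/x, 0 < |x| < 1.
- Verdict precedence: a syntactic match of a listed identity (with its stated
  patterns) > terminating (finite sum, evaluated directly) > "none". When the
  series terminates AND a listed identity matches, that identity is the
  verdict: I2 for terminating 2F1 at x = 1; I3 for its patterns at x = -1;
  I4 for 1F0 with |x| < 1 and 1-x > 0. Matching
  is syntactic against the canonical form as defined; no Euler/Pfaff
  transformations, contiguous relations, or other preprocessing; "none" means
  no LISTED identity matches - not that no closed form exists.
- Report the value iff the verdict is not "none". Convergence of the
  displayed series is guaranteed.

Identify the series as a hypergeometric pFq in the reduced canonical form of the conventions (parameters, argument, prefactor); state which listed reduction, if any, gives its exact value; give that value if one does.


x = 1 here; the reduced form reads 2F1, upper {-\frac{3}{2}, \frac{1}{2}}, lower {2}, C = -\frac{3}{7}. Verdict: Gauss (I1, half-integer pattern) applies (x = 1; upper {-\frac{3}{2}, \frac{1}{2}} half-integers, c = 2 in the evaluable pattern). Its exact value is \left(-\frac{32}{35}\right) / \pi.

Key step: t_0 = -\frac{3}{7} here, and the running product (C = -3/7, x = 1) telescopes to a rising factorial.
Ratio: r(k) = 1 * (k-\frac{3}{2}) (k+\frac{1}{2}) / [(k+2) (k+1)] - rational in k, leading ratio 1; with t_0 = -\frac{3}{7}, classification follows.


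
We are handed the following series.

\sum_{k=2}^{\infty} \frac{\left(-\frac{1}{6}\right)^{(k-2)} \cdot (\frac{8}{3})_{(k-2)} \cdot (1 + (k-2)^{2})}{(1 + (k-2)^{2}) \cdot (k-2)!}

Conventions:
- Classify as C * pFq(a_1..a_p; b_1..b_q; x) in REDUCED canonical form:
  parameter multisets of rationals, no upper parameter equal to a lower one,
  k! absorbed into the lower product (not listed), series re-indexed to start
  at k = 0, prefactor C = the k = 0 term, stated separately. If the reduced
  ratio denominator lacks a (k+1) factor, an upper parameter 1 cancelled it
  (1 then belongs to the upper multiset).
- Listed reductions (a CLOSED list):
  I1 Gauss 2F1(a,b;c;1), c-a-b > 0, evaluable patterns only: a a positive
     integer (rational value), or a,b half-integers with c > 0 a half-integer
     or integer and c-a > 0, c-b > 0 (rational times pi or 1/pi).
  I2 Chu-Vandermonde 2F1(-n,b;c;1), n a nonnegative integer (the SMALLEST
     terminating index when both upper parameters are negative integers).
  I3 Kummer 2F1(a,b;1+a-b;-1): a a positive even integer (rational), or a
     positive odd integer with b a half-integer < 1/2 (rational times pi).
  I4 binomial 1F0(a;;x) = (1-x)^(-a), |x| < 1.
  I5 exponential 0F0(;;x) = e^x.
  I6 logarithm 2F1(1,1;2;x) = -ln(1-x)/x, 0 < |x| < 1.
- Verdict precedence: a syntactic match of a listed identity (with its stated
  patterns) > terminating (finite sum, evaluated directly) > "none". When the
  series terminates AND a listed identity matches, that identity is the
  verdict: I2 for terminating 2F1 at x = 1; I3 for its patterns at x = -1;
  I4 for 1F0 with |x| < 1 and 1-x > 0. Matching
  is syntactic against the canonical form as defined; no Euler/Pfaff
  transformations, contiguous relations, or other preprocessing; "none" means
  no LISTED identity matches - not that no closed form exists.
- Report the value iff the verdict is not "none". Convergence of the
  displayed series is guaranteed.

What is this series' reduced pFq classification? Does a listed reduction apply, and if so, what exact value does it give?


Reduced: x = -\frac{1}{6}, 1F0, upper = {\frac{8}{3}}, lower = {-}, C = 1. Verdict: the I4 binomial reduction applies (the 1F0 binomial series: exponent -8/3, x = -\frac{1}{6}). Value: \left(\frac{7}{6}\right)^{-\frac{8}{3}}.

Structural cue: with t_0 = 1, k^2 + 1 divides numerator and denominator alike; C = 1, x = -1/6 after cancelling.
Step ratio: r(k) = -\frac{1}{6} * (k+\frac{8}{3}) / [(k+1)] - poly over poly, x = -\frac{1}{6} from leading terms; C = 1 at k = 0.


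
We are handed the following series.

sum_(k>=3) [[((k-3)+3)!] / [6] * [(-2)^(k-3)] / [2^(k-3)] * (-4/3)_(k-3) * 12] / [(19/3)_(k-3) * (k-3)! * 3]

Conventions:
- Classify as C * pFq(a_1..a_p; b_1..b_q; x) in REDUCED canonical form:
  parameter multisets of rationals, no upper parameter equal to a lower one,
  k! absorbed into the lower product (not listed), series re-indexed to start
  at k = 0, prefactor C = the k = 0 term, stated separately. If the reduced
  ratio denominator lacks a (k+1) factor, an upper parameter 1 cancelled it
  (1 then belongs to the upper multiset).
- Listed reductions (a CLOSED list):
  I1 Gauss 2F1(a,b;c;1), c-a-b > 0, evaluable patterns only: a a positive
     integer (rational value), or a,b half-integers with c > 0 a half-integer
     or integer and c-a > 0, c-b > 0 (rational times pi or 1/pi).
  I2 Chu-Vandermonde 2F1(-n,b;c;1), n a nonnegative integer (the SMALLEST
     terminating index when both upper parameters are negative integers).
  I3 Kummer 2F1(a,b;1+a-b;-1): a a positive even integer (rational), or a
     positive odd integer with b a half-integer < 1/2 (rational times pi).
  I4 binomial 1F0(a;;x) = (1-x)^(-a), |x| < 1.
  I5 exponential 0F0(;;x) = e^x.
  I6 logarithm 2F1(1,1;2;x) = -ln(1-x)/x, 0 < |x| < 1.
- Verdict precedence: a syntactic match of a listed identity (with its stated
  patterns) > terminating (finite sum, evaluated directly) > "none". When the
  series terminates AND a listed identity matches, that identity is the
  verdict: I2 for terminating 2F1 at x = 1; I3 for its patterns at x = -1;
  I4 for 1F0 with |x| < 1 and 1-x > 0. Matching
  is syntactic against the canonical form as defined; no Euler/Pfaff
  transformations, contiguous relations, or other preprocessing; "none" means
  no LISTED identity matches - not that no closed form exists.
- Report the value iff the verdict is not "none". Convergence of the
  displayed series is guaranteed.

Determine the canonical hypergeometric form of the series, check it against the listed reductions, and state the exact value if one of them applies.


Canonical form: C = 4 times 2F1 with upper {-4/3, 4}, lower {19/3}, x = -1. Verdict at x = -1: the Kummer evaluation I3 matches (x = -1; c = 19/3 equals 1+a-b for upper {-4/3, 4}: listed pattern). Hence: 208/27.

Key step: with t_0 = 4, the constant factors (prefactor 4) combine into one prefactor.
Step ratio: r(k) = (-1) * (k-4/3) (k+4) / [(k+19/3) (k+1)] - rational; roots negated = parameters, x = (-1), C = 4.


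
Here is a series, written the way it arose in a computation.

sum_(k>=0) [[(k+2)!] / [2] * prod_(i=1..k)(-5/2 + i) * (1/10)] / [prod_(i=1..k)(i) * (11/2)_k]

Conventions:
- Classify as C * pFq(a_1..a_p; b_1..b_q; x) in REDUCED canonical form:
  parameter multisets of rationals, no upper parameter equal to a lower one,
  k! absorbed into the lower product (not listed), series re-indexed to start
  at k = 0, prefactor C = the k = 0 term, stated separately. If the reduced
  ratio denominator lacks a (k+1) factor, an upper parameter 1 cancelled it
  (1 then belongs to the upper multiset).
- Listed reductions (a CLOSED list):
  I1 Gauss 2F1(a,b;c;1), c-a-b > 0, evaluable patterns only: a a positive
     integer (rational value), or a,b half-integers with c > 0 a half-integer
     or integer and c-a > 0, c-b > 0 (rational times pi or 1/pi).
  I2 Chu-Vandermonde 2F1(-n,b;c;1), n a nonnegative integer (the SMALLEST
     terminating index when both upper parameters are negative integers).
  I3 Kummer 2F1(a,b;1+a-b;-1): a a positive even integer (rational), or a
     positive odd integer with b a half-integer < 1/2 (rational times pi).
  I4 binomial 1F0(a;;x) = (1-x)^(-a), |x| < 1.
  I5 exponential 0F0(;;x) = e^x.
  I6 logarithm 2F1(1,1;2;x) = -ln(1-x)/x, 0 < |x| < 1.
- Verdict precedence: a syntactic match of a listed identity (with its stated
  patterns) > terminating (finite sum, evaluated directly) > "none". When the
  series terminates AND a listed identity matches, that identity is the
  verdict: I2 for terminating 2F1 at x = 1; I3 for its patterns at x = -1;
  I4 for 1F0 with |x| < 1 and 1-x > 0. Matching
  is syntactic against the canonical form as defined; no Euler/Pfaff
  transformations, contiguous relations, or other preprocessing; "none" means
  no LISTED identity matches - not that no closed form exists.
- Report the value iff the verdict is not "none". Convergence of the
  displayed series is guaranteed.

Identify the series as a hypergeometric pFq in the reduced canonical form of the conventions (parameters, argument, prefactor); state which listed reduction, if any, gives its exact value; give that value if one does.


First insight: t_0 being 1/10, the product of the first k integers (C = 1/10, x = 1) is k!.
Ratio: r(k) = 1 * (k-3/2) (k+3) / [(k+11/2) (k+1)] - rational in k. x = 1; t_0 = 1/10; negate the roots.

Classification (C = 1/10): 2F1 with upper {-3/2, 3}, lower {11/2}, argument x = 1. Verdict: Gauss's theorem (I1) fires (x = 1: the Gamma ratio telescopes since c-a-b = 4 > 0 and a = 3 in Z>0). Its exact value is 21/640.


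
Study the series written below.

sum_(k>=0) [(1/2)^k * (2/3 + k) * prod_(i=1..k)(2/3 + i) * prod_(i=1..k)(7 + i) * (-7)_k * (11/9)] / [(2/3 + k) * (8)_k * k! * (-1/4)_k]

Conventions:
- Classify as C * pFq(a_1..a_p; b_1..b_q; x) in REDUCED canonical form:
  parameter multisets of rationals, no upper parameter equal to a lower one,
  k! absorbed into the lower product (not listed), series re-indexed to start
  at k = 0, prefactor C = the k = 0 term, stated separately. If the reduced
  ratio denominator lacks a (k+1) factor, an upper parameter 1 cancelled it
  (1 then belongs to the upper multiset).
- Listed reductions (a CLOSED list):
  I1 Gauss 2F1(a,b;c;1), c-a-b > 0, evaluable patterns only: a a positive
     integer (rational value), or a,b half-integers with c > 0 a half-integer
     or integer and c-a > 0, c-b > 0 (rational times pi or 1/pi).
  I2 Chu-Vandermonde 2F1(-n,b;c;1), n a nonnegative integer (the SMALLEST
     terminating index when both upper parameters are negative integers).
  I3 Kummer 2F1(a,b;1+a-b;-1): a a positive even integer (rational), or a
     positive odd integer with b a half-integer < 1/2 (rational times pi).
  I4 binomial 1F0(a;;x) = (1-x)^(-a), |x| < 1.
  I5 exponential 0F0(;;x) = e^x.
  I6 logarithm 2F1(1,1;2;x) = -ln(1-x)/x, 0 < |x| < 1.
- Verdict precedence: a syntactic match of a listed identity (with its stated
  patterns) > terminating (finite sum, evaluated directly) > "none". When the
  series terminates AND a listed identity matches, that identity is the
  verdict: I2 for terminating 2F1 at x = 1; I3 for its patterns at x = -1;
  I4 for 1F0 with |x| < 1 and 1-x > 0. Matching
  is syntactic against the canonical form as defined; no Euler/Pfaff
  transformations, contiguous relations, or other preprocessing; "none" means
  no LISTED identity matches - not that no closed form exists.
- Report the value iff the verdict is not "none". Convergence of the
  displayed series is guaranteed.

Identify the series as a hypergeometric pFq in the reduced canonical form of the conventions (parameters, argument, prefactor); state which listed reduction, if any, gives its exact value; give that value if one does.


At argument 1/2: a 2F1 with upper {-7, 5/3}, lower {-1/4}, scaled by C = 11/9. Verdict: terminating - upper parameter -7 makes this a finite sum (last index 7), evaluated exactly. Its exact value is -281501/177147.

First insight: x = (1/2) and k + 2/3 divides numerator and denominator alike; C = 11/9, x = 1/2 after cancelling.
Step ratio: r(k) = (1/2) * (k-7) (k+5/3) / [(k-1/4) (k+1)] ; factor over Q: parameters, x = (1/2), and C = 11/9.


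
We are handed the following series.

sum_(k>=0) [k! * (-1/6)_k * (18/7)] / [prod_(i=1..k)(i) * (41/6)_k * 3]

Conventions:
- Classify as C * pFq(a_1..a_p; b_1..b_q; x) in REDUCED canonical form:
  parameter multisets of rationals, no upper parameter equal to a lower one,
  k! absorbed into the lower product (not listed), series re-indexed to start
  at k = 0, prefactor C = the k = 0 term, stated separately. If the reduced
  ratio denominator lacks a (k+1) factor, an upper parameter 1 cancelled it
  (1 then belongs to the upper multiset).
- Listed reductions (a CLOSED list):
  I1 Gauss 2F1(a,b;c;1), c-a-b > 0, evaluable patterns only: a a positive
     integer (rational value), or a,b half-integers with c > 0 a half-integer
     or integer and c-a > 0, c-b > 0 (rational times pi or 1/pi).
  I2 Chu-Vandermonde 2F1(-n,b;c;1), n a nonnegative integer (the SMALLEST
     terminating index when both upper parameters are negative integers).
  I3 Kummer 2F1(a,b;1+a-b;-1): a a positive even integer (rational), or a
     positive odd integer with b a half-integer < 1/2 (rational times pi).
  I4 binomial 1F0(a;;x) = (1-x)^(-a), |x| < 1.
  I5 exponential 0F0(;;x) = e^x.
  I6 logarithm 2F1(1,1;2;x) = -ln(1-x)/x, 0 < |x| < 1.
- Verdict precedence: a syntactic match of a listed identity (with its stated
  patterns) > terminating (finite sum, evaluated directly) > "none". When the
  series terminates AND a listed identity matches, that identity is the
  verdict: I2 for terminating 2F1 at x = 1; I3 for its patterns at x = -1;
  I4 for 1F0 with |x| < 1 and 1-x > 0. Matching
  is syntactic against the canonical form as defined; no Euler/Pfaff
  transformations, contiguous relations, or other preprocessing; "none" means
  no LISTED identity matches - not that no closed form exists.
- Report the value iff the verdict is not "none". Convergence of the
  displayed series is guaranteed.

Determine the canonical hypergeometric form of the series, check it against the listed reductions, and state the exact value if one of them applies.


Canonical form: C = 6/7 times 2F1 with upper {-1/6, 1}, lower {41/6}, x = 1. Verdict: Gauss (I1, integer-parameter pattern) matches (x = 1: the Gamma ratio telescopes since c-a-b = 6 > 0 and a = 1 in Z>0). Hence: 5/6.

Key observation: from the first term 6/7: the product of the first k integers (prefactor 6/7) is k!.
Ratio: r(k) = 1 * (k-1/6) (k+1) / [(k+41/6) (k+1)] - rational in k. x = 1; t_0 = 6/7; negate the roots.


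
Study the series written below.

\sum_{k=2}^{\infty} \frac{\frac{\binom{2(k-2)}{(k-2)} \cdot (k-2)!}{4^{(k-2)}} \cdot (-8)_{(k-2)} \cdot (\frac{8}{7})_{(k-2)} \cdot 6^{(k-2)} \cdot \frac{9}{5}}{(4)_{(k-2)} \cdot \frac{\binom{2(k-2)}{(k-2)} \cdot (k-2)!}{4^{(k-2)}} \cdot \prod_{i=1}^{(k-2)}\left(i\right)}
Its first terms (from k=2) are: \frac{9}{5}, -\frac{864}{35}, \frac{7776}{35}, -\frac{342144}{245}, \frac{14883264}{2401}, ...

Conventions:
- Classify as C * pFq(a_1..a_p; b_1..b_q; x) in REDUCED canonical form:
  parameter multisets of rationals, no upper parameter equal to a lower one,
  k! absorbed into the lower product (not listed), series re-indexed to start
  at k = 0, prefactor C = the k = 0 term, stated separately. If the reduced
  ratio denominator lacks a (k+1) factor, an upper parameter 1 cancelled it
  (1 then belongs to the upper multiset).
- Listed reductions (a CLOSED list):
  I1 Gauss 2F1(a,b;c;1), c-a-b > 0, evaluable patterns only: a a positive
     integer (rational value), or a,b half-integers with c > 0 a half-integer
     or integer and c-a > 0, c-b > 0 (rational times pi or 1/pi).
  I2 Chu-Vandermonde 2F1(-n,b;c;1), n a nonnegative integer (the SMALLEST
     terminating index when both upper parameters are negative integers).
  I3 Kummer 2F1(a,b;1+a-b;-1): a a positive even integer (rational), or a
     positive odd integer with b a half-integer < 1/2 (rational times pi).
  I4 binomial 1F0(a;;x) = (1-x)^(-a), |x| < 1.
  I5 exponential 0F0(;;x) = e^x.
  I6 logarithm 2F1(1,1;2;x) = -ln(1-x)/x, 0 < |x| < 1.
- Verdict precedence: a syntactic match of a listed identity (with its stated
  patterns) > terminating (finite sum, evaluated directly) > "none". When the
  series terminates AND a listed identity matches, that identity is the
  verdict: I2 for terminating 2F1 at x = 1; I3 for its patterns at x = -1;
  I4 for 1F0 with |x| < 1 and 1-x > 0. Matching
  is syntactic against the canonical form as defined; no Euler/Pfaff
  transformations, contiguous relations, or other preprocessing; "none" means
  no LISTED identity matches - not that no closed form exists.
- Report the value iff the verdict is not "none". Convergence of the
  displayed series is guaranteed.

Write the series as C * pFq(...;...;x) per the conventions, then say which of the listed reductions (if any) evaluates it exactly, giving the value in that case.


x = 6 here; the reduced form reads 2F1, upper {-8, \frac{8}{7}}, lower {4}, C = \frac{9}{5}. Verdict: terminating - no listed pattern fits, but -8 in the upper list cuts the series at k = 8; direct evaluation. Exact value: \frac{748123478847}{201768035}.

Key step: t_0 = \frac{9}{5} here, and the product of the first k integers (prefactor 9/5) is k!.
Term ratio: r(k) = 6 * (k-8) (k+\frac{8}{7}) / [(k+4) (k+1)] ; factor over Q: parameters, x = 6, and C = \frac{9}{5}.


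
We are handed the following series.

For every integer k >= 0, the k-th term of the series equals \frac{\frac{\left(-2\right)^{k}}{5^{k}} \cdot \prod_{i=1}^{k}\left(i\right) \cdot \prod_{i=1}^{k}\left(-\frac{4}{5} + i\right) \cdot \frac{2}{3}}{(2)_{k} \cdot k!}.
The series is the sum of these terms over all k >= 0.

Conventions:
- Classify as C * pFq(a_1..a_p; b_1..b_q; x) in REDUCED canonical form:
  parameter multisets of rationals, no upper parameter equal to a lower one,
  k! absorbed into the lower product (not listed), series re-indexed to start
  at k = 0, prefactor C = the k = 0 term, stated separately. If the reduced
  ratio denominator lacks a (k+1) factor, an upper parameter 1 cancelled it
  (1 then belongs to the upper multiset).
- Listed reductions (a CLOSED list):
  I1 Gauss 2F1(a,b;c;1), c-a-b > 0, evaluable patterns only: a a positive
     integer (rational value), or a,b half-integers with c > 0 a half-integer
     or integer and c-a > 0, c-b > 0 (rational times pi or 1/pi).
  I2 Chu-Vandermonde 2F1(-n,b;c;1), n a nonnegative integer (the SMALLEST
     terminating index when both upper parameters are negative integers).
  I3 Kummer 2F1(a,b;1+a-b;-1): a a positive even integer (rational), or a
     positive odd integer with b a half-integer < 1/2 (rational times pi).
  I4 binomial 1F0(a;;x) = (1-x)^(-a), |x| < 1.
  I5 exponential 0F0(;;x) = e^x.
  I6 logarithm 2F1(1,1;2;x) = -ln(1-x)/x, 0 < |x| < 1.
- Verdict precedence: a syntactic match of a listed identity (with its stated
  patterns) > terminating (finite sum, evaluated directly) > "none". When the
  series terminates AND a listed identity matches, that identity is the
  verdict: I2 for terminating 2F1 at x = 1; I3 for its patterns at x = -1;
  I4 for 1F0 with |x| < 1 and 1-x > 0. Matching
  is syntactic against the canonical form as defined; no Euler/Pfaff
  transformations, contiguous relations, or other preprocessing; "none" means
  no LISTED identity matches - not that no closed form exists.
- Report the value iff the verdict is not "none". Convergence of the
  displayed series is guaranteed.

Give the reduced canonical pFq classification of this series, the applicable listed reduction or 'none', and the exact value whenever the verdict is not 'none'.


Classification (C = \frac{2}{3}): 2F1 with upper {\frac{1}{5}, 1}, lower {2}, argument x = -\frac{2}{5}. Verdict: none here - no I1-I6 shape fits x = -\frac{2}{5} with lower {2}.

Key observation: t_0 = \frac{2}{3} here, and the running product (prefactor 2/3) telescopes to a rising factorial.
Adjacent-term ratio: r(k) = -\frac{2}{5} * (k+\frac{1}{5}) (k+1) / [(k+2) (k+1)] - rational in k. x = -\frac{2}{5}; t_0 = \frac{2}{3}; negate the roots.


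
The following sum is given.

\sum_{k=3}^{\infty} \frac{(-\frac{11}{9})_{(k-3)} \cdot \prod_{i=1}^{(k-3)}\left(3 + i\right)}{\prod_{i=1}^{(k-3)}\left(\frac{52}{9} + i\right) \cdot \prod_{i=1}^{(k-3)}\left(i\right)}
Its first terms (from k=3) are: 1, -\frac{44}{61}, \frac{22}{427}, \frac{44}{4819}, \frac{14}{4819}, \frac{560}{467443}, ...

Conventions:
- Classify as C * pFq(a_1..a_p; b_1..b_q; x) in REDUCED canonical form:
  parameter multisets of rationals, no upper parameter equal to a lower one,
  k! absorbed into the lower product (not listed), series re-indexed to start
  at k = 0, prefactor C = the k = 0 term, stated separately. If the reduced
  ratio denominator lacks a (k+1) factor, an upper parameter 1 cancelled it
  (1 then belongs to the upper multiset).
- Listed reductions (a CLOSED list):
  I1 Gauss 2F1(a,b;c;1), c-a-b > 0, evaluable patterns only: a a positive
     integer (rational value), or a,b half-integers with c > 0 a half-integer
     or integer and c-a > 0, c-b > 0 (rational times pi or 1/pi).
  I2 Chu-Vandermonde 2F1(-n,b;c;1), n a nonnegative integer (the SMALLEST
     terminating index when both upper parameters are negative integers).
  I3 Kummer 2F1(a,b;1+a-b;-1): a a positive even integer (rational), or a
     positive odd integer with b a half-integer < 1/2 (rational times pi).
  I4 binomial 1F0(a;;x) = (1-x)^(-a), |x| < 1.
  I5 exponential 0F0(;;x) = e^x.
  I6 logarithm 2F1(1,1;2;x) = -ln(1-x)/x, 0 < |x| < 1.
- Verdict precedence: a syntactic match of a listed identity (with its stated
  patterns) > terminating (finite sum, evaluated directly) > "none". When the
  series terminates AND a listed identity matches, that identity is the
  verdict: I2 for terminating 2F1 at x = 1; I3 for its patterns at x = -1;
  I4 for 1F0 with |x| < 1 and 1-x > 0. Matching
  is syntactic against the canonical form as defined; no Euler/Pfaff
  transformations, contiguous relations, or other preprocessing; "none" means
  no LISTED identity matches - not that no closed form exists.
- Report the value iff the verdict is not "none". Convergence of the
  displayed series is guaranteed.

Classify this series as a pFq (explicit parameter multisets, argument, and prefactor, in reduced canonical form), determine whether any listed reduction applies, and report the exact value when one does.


This is 1 * 2F1(-\frac{11}{9}, 4; \frac{61}{9}; 1) in reduced canonical form. Verdict: the Gauss summation I1 fires (x = 1: the Gamma ratio telescopes since c-a-b = 4 > 0 and a = 4 in Z>0). Its exact value is \frac{47515}{137781}.

The tell: t_0 being 1, the product of the first k integers (prefactor 1) is k!.
Term ratio: r(k) = 1 * (k-\frac{11}{9}) (k+4) / [(k+\frac{61}{9}) (k+1)] - poly over poly, x = 1 from leading terms; C = 1 at k = 0.


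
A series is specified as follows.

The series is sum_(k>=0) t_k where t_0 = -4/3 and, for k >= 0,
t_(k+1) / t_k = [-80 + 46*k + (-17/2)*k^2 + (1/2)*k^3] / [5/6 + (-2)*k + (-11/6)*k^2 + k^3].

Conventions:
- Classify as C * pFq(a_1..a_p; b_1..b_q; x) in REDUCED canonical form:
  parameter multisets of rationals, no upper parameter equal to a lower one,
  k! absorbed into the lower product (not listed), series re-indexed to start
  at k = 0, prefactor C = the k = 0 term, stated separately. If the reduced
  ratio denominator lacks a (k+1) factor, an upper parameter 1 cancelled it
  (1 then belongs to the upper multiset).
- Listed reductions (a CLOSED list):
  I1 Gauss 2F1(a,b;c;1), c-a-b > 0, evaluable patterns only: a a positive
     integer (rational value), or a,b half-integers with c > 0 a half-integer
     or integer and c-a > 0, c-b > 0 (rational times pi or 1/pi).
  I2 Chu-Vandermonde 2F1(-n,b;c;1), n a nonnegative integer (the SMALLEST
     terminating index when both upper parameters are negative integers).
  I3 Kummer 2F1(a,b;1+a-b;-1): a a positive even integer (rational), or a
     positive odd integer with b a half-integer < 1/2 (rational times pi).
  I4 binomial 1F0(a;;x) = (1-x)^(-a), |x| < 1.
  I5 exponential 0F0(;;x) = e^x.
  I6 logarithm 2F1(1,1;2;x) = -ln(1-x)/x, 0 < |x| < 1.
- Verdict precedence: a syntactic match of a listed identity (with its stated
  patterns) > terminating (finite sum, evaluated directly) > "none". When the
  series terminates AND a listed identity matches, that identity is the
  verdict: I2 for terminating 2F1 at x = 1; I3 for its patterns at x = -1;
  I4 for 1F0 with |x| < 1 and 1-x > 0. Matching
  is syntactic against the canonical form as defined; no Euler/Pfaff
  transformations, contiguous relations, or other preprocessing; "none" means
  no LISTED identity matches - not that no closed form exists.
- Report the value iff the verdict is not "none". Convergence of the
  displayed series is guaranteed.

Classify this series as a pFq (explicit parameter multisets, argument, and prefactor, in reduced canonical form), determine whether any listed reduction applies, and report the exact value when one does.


At argument 1/2: a 3F2 with upper {-8, -5, -4}, lower {-5/2, -1/3}, scaled by C = -4/3. Verdict: terminating - upper -4 stops the sum at k = 4; the 5 terms are added exactly. Hence: 60364/15.

First insight: with t_0 = -4/3, factor the ratio over Q (prefactor -4/3): negated roots = parameters.
Term ratio: r(k) = (1/2) * (k-8) (k-5) (k-4) / [(k-5/2) (k-1/3) (k+1)] - rational in k, leading ratio (1/2); with t_0 = -4/3, classification follows.


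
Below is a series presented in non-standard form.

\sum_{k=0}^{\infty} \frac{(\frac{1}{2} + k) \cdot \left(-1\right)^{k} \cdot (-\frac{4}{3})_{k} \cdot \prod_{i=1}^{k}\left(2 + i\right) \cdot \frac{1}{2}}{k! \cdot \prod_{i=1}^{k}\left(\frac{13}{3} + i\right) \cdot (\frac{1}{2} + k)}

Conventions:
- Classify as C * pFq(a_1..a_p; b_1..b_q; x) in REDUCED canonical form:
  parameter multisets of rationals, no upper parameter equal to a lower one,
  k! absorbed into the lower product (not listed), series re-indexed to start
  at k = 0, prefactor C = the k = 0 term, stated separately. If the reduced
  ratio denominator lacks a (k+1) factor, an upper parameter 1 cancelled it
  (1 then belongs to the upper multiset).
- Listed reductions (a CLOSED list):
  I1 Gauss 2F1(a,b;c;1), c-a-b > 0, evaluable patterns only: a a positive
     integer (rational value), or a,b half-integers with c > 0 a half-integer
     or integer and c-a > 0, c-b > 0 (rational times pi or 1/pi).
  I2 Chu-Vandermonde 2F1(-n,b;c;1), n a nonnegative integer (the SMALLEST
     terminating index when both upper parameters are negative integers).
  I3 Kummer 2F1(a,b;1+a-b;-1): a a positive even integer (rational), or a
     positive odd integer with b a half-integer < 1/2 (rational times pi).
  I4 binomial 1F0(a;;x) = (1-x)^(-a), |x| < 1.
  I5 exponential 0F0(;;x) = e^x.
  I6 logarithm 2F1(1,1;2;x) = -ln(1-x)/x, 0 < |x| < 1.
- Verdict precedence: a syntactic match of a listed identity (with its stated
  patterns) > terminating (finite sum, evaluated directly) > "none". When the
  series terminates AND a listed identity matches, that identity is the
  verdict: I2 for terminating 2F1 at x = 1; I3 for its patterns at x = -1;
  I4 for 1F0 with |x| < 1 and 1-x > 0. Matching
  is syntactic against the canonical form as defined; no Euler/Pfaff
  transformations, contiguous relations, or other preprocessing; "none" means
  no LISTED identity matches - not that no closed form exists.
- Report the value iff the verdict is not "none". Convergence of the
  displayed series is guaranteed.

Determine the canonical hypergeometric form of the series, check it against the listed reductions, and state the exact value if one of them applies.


At argument -1: a 2F1 with upper {-\frac{4}{3}, 3}, lower {\frac{16}{3}}, scaled by C = \frac{1}{2}. Verdict: none. No listed pattern accepts 2F1(-\frac{4}{3}, 3; \frac{16}{3}; -1).

Key observation: from the first term \frac{1}{2}: the running product (C = 1/2) telescopes to a rising factorial.
Ratio: r(k) = -1 * (k-\frac{4}{3}) (k+3) / [(k+\frac{16}{3}) (k+1)] ; factor over Q: parameters, x = -1, and C = \frac{1}{2}.
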